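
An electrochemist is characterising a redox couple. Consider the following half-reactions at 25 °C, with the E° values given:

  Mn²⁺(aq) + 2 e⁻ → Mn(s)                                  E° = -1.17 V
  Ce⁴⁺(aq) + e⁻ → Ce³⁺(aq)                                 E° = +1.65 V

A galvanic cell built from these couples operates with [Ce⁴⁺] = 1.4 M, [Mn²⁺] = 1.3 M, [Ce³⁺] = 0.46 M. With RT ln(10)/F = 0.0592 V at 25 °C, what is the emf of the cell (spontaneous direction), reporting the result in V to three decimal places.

+2.845 V

Ce⁴⁺/Ce³⁺ is the cathode (higher E°), Mn²⁺/Mn the anode: E°cell = +1.65 − (-1.17) = +2.82 V, n = 2.
Overall: 2 Ce⁴⁺(aq) + Mn(s) → 2 Ce³⁺(aq) + Mn²⁺(aq)
Q = [Ce³⁺]^2·[Mn²⁺] / ([Ce⁴⁺]^2); log Q = -0.853.
E = E° − (0.0592/n) log Q = +2.82 − (0.0592/2)(-0.853) = +2.845 V.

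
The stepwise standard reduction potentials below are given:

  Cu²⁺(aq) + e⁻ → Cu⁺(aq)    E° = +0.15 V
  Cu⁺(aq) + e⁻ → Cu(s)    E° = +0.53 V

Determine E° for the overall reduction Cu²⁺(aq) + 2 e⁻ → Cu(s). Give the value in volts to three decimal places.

+0.340 V

Standard free energies of sequential steps add: ΔG°₃ = ΔG°₁ + ΔG°₂, so n₃E°₃ = n₁E°₁ + n₂E°₂.
E°₃ = (1×+0.15 + 1×+0.53) / 2 = (+0.680) / 2 = +0.340 V.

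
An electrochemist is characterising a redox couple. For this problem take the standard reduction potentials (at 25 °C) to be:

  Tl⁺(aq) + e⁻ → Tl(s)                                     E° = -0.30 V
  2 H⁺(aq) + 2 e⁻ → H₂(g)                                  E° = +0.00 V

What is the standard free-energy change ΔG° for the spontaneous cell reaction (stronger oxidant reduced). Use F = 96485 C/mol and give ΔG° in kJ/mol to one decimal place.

-57.9 kJ/mol

H⁺/H₂ (E° = +0.00 V) is the cathode; Tl⁺/Tl (E° = -0.30 V) is the anode, so E°cell = +0.30 V.
Balancing electrons gives n = 2 (lcm of 2 and 1).
ΔG° = −nFE° = −(2)(96485)(+0.30) = -57,891 J = -57.9 kJ/mol.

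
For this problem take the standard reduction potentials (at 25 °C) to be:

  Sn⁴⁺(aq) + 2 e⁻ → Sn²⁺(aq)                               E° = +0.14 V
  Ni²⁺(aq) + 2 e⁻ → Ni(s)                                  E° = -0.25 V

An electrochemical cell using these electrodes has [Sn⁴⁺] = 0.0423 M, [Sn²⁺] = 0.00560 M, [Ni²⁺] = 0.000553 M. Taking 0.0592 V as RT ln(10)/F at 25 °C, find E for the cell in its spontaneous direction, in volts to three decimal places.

Sn⁴⁺/Sn²⁺ is the cathode (higher E°), Ni²⁺/Ni the anode: E°cell = +0.14 − (-0.25) = +0.39 V, n = 2.
Overall: Sn⁴⁺(aq) + Ni(s) → Sn²⁺(aq) + Ni²⁺(aq)
Q = [Sn²⁺]·[Ni²⁺] / ([Sn⁴⁺]); log Q = -4.135.
E = E° − (0.0592/n) log Q = +0.39 − (0.0592/2)(-4.135) = +0.512 V.

+0.512 V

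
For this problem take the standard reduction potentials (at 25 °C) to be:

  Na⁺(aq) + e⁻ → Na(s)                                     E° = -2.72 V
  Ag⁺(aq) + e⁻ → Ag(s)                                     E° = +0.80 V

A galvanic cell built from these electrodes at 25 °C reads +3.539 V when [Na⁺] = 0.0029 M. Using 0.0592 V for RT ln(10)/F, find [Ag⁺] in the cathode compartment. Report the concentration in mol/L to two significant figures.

0.0061 M

Ag⁺/Ag is the cathode, Na⁺/Na the anode: E°cell = +3.52 V, n = 1.
Overall reaction: Ag⁺(aq) + Na(s) → Ag(s) + Na⁺(aq); Q = [Na⁺]^1/[Ag⁺]^1.
From E = E° − (0.0592/n) log Q: log Q = (E° − E)·n/0.0592 = (+3.52 − (+3.539))·1/0.0592 = -0.3209.
So 1·log[Ag⁺] = 1·log(0.0029) − log Q = -2.5376 − (-0.3209) = -2.2167; [Ag⁺] = 10^(-2.2167) ≈ 0.0061 M.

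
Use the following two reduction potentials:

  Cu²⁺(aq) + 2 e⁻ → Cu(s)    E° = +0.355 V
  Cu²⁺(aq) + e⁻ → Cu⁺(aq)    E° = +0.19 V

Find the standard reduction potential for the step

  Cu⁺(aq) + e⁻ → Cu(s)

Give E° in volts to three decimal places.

+0.520 V

Sequential free energies add, so n₃E°₃ = n₁E°₁ + n₂E°₂.
With n₃ = 2, and the known step contributing 1×(+0.19) V, the unknown satisfies 1·E° = 2×(+0.355) − 1×(+0.19) = +0.520.
E° = +0.520 / 1 = +0.520 V.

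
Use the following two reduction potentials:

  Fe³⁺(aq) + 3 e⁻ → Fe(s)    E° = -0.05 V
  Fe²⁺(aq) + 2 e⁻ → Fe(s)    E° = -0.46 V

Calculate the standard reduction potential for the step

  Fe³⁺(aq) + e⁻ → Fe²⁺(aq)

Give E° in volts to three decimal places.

+0.770 V

Sequential free energies add, so n₃E°₃ = n₁E°₁ + n₂E°₂.
With n₃ = 3, and the known step contributing 2×(-0.46) V, the unknown satisfies 1·E° = 3×(-0.05) − 2×(-0.46) = +0.770.
E° = +0.770 / 1 = +0.770 V.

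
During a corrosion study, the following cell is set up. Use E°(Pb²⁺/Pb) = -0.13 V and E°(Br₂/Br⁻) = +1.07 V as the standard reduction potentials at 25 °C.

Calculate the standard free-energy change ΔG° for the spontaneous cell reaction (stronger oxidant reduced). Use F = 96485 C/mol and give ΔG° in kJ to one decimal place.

-231.6 kJ

Br₂/Br⁻ (E° = +1.07 V) is the cathode; Pb²⁺/Pb (E° = -0.13 V) is the anode, so E°cell = +1.20 V.
Balancing electrons gives n = 2 (lcm of 2 and 2).
ΔG° = −nFE° = −(2)(96485)(+1.20) = -231,564 J = -231.6 kJ.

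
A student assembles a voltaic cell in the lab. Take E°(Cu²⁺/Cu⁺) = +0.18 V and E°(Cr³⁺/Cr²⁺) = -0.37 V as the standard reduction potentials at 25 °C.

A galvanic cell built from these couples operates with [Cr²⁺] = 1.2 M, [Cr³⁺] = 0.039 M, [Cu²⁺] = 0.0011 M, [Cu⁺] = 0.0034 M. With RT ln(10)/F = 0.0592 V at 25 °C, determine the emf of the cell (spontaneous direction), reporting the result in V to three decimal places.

+0.609 V

Cu²⁺/Cu⁺ is the cathode (higher E°), Cr³⁺/Cr²⁺ the anode: E°cell = +0.18 − (-0.37) = +0.55 V, n = 1.
Overall: Cu²⁺(aq) + Cr²⁺(aq) → Cu⁺(aq) + Cr³⁺(aq)
Q = [Cu⁺]·[Cr³⁺] / ([Cu²⁺]·[Cr²⁺]); log Q = -0.998.
E = E° − (0.0592/n) log Q = +0.55 − (0.0592/1)(-0.998) = +0.609 V.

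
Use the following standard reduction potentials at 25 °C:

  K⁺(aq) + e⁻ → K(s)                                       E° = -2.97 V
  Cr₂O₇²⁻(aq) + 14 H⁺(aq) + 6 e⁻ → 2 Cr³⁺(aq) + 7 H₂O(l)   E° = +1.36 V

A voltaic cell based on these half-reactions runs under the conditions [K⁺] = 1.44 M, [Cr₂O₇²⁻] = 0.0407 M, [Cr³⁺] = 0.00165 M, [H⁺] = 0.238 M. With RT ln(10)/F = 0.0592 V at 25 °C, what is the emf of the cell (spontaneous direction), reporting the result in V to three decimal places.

+4.276 V

Cr₂O₇²⁻/Cr³⁺ is the cathode (higher E°), K⁺/K the anode: E°cell = +1.36 − (-2.97) = +4.33 V, n = 6.
Overall: Cr₂O₇²⁻(aq) + 14 H⁺(aq) + 6 K(s) → 2 Cr³⁺(aq) + 7 H₂O(l) + 6 K⁺(aq)
Q = [Cr³⁺]^2·[K⁺]^6 / ([Cr₂O₇²⁻]·[H⁺]^14); log Q = 5.503.
E = E° − (0.0592/n) log Q = +4.33 − (0.0592/6)(5.503) = +4.276 V.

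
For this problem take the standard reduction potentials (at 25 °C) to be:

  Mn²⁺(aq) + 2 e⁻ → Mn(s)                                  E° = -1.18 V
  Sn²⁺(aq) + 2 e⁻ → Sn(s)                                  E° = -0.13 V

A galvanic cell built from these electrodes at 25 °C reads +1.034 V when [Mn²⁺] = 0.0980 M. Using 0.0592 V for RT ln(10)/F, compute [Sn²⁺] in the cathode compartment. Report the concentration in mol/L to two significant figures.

0.028 M

Sn²⁺/Sn is the cathode, Mn²⁺/Mn the anode: E°cell = +1.05 V, n = 2.
Overall reaction: Sn²⁺(aq) + Mn(s) → Sn(s) + Mn²⁺(aq); Q = [Mn²⁺]^1/[Sn²⁺]^1.
From E = E° − (0.0592/n) log Q: log Q = (E° − E)·n/0.0592 = (+1.05 − (+1.034))·2/0.0592 = 0.5405.
So 1·log[Sn²⁺] = 1·log(0.098) − log Q = -1.0088 − (0.5405) = -1.5493; [Sn²⁺] = 10^(-1.5493) ≈ 0.028 M.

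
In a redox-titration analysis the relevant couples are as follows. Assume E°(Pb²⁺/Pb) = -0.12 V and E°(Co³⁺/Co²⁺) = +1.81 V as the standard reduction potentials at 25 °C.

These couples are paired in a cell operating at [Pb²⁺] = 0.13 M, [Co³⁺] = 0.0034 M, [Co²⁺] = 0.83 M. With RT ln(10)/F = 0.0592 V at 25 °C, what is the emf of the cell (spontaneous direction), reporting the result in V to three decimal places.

Co³⁺/Co²⁺ is the cathode (higher E°), Pb²⁺/Pb the anode: E°cell = +1.81 − (-0.12) = +1.93 V, n = 2.
Overall: 2 Co³⁺(aq) + Pb(s) → 2 Co²⁺(aq) + Pb²⁺(aq)
Q = [Co²⁺]^2·[Pb²⁺] / ([Co³⁺]^2); log Q = 3.889.
E = E° − (0.0592/n) log Q = +1.93 − (0.0592/2)(3.889) = +1.815 V.

+1.815 V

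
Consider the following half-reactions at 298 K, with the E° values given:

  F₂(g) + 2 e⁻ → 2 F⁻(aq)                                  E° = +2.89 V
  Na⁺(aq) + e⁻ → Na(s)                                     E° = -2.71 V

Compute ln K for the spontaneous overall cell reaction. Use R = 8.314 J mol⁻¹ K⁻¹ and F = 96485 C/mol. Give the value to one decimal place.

Cathode: F₂/F⁻; anode: Na⁺/Na. E°cell = (+2.89) − (-2.71) = +5.60 V, with n = 2.
ΔG° = −nFE° = −RT ln K, so ln K = nFE°/(RT) = (2)(96485)(+5.60) / ((8.314)(298)) = 436.166.

436.2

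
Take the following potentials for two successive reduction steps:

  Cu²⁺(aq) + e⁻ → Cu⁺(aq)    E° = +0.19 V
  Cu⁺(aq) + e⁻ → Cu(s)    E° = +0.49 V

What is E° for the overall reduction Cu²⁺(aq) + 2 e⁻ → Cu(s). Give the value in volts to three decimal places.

+0.340 V

Adding the free-energy changes (−nFE°) of the two steps gives −n₃FE°₃ = −n₁FE°₁ − n₂FE°₂.
E°₃ = (1×+0.19 + 1×+0.49) / 2 = (+0.680) / 2 = +0.340 V.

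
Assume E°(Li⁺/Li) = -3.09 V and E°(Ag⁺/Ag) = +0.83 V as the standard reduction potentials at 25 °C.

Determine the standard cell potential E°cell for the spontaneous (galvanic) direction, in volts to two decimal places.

The Ag⁺/Ag couple has the higher reduction potential, so it is the cathode; Li⁺/Li is oxidised at the anode.
E°cell = E°(cathode) − E°(anode) = (+0.83) − (-3.09) = +3.92 V.

+3.92 V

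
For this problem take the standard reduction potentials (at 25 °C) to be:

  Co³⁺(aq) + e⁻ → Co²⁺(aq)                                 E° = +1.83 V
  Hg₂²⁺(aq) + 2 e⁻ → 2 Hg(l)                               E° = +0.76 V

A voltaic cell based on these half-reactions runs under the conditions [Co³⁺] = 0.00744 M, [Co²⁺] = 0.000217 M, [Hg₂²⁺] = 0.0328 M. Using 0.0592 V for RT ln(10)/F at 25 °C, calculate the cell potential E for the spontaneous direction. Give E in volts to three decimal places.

Co³⁺/Co²⁺ is the cathode (higher E°), Hg₂²⁺/Hg the anode: E°cell = +1.83 − (+0.76) = +1.07 V, n = 2.
Overall: 2 Co³⁺(aq) + 2 Hg(l) → 2 Co²⁺(aq) + Hg₂²⁺(aq)
Q = [Co²⁺]^2·[Hg₂²⁺] / ([Co³⁺]^2); log Q = -4.554.
E = E° − (0.0592/n) log Q = +1.07 − (0.0592/2)(-4.554) = +1.205 V.

+1.205 V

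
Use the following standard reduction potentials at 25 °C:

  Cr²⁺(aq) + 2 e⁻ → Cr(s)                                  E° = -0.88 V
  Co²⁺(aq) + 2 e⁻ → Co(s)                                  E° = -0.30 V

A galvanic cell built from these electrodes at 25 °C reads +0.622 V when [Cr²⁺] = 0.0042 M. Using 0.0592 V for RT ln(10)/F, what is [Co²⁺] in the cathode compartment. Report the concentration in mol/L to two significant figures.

Co²⁺/Co is the cathode, Cr²⁺/Cr the anode: E°cell = +0.58 V, n = 2.
Overall reaction: Co²⁺(aq) + Cr(s) → Co(s) + Cr²⁺(aq); Q = [Cr²⁺]^1/[Co²⁺]^1.
From E = E° − (0.0592/n) log Q: log Q = (E° − E)·n/0.0592 = (+0.58 − (+0.622))·2/0.0592 = -1.4189.
So 1·log[Co²⁺] = 1·log(0.0042) − log Q = -2.3768 − (-1.4189) = -0.9579; [Co²⁺] = 10^(-0.9579) ≈ 0.11 M.

0.11 M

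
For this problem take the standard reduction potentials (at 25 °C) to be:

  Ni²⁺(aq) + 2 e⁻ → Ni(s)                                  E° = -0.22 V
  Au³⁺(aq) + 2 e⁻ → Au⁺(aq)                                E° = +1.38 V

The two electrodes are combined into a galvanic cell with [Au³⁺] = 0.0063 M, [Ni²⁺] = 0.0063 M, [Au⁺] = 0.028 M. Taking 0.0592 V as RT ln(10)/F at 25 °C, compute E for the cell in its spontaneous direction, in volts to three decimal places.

+1.646 V

Au³⁺/Au⁺ is the cathode (higher E°), Ni²⁺/Ni the anode: E°cell = +1.38 − (-0.22) = +1.60 V, n = 2.
Overall: Au³⁺(aq) + Ni(s) → Au⁺(aq) + Ni²⁺(aq)
Q = [Au⁺]·[Ni²⁺] / ([Au³⁺]); log Q = -1.553.
E = E° − (0.0592/n) log Q = +1.60 − (0.0592/2)(-1.553) = +1.646 V.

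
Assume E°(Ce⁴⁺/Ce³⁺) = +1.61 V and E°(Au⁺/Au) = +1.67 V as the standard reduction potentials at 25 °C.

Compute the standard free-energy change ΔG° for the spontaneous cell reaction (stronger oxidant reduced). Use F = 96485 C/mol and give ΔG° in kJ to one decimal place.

Au⁺/Au (E° = +1.67 V) is the cathode; Ce⁴⁺/Ce³⁺ (E° = +1.61 V) is the anode, so E°cell = +0.06 V.
Balancing electrons gives n = 1 (lcm of 1 and 1).
ΔG° = −nFE° = −(1)(96485)(+0.06) = -5,789 J = -5.8 kJ.

-5.8 kJ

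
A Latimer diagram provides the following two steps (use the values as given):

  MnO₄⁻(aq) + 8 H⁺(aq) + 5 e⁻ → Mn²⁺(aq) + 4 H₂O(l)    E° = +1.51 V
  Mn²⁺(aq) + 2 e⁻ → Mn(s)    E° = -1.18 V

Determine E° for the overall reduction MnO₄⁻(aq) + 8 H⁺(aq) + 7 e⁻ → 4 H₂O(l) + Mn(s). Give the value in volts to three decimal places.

Standard free energies of sequential steps add: ΔG°₃ = ΔG°₁ + ΔG°₂, so n₃E°₃ = n₁E°₁ + n₂E°₂.
E°₃ = (5×+1.51 + 2×-1.18) / 7 = (+5.190) / 7 = +0.741 V.

+0.741 V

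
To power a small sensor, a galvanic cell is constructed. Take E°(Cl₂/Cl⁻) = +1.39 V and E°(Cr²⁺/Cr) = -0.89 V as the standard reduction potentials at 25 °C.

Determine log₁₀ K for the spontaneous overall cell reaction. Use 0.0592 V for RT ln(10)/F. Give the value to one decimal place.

Cathode: Cl₂/Cl⁻; anode: Cr²⁺/Cr. E°cell = +2.28 V, n = 2.
log K = nE°cell / 0.0592 = (2)(+2.28) / 0.0592 = 77.0.

77.0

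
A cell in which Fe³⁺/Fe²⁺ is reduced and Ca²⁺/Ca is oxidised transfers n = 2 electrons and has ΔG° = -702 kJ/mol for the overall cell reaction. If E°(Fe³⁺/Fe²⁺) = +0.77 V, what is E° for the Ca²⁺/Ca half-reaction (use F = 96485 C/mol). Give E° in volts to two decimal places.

E°cell = −ΔG°/(nF) = −(-702×10³)/((2)(96485)) = +3.638 V.
Since Fe³⁺/Fe²⁺ is the cathode and Ca²⁺/Ca the anode, E°cell = E°(Fe³⁺/Fe²⁺) − E°(Ca²⁺/Ca).
So E°(Ca²⁺/Ca) = E°(Fe³⁺/Fe²⁺) − E°cell = (+0.77) − (+3.638) = -2.87 V.

-2.87 V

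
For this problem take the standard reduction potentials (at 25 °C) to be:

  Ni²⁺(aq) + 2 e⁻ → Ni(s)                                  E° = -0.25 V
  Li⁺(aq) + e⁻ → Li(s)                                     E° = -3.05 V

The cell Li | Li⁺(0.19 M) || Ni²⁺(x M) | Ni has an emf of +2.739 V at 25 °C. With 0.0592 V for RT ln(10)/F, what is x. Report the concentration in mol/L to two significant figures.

0.00031 M

Ni²⁺/Ni is the cathode, Li⁺/Li the anode: E°cell = +2.80 V, n = 2.
Overall reaction: Ni²⁺(aq) + 2 Li(s) → Ni(s) + 2 Li⁺(aq); Q = [Li⁺]^2/[Ni²⁺]^1.
From E = E° − (0.0592/n) log Q: log Q = (E° − E)·n/0.0592 = (+2.80 − (+2.739))·2/0.0592 = 2.0608.
So 1·log[Ni²⁺] = 2·log(0.19) − log Q = -1.4425 − (2.0608) = -3.5033; [Ni²⁺] = 10^(-3.5033) ≈ 0.00031 M.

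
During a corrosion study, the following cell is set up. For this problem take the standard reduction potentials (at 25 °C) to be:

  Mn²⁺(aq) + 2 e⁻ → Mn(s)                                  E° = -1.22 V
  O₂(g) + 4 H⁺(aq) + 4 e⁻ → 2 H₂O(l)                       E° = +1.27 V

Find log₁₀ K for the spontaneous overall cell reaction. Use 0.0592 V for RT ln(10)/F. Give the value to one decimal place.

Cathode: O₂/H₂O; anode: Mn²⁺/Mn. E°cell = +2.49 V, n = 4.
log K = nE°cell / 0.0592 = (4)(+2.49) / 0.0592 = 168.2.

168.2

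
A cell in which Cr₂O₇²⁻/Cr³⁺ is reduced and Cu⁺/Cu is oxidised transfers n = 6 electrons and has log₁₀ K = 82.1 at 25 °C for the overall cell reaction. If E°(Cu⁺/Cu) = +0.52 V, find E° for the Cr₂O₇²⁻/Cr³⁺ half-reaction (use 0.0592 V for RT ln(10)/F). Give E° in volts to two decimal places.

E°cell = (0.0592/n)·log K = (0.0592/6)(82.1) = +0.810 V.
Since Cr₂O₇²⁻/Cr³⁺ is the cathode and Cu⁺/Cu the anode, E°cell = E°(Cr₂O₇²⁻/Cr³⁺) − E°(Cu⁺/Cu).
So E°(Cr₂O₇²⁻/Cr³⁺) = E°cell + E°(Cu⁺/Cu) = +0.810 + (+0.52) = +1.33 V.

+1.33 V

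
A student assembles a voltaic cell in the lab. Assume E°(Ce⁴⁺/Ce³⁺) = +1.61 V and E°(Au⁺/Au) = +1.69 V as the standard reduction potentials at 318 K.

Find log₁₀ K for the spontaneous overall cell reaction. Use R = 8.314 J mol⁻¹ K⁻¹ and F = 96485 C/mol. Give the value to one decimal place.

Cathode: Au⁺/Au; anode: Ce⁴⁺/Ce³⁺. E°cell = (+1.69) − (+1.61) = +0.08 V, with n = 1.
ΔG° = −nFE° = −RT ln K, so ln K = nFE°/(RT) = (1)(96485)(+0.08) / ((8.314)(318)) = 2.920.
log₁₀ K = 2.920 / ln 10 = 1.3.

1.3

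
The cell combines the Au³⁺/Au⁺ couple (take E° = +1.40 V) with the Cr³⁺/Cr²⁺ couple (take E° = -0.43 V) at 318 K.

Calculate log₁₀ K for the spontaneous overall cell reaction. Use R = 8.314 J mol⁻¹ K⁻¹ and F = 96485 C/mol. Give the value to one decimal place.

Cathode: Au³⁺/Au⁺; anode: Cr³⁺/Cr²⁺. E°cell = (+1.40) − (-0.43) = +1.83 V, with n = 2.
ΔG° = −nFE° = −RT ln K, so ln K = nFE°/(RT) = (2)(96485)(+1.83) / ((8.314)(318)) = 133.568.
log₁₀ K = 133.568 / ln 10 = 58.0.

58.0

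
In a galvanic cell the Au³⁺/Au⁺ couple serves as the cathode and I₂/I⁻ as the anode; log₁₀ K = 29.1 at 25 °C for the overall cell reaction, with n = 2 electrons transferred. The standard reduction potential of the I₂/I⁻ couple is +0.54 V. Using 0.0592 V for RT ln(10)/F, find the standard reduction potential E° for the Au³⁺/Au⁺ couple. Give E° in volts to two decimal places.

E°cell = (0.0592/n)·log K = (0.0592/2)(29.1) = +0.861 V.
Since Au³⁺/Au⁺ is the cathode and I₂/I⁻ the anode, E°cell = E°(Au³⁺/Au⁺) − E°(I₂/I⁻).
So E°(Au³⁺/Au⁺) = E°cell + E°(I₂/I⁻) = +0.861 + (+0.54) = +1.40 V.

+1.40 V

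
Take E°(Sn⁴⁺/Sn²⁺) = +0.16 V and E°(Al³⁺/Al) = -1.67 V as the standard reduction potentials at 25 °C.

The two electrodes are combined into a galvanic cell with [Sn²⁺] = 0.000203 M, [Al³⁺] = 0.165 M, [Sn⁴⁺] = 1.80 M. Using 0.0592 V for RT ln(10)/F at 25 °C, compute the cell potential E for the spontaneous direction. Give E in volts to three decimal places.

+1.962 V

Sn⁴⁺/Sn²⁺ is the cathode (higher E°), Al³⁺/Al the anode: E°cell = +0.16 − (-1.67) = +1.83 V, n = 6.
Overall: 3 Sn⁴⁺(aq) + 2 Al(s) → 3 Sn²⁺(aq) + 2 Al³⁺(aq)
Q = [Sn²⁺]^3·[Al³⁺]^2 / ([Sn⁴⁺]^3); log Q = -13.408.
E = E° − (0.0592/n) log Q = +1.83 − (0.0592/6)(-13.408) = +1.962 V.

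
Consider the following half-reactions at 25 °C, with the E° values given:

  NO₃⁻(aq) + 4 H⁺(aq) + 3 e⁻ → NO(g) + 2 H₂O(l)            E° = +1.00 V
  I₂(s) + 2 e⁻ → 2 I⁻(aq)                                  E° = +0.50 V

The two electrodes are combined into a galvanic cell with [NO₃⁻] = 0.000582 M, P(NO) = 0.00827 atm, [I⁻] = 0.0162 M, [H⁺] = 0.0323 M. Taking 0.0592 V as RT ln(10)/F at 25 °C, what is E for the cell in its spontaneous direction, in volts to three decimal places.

+0.254 V

NO₃⁻/NO is the cathode (higher E°), I₂/I⁻ the anode: E°cell = +1.00 − (+0.50) = +0.50 V, n = 6.
Overall: 2 NO₃⁻(aq) + 8 H⁺(aq) + 6 I⁻(aq) → 2 NO(g) + 4 H₂O(l) + 3 I₂(s)
Q = P(NO)^2 / ([NO₃⁻]^2·[H⁺]^8·[I⁻]^6); log Q = 24.974.
E = E° − (0.0592/n) log Q = +0.50 − (0.0592/6)(24.974) = +0.254 V.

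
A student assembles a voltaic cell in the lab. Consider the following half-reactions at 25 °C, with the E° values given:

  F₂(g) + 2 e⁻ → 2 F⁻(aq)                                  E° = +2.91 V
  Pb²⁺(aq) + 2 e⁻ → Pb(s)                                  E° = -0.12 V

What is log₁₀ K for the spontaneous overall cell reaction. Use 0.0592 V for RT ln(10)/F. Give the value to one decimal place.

Cathode: F₂/F⁻; anode: Pb²⁺/Pb. E°cell = +3.03 V, n = 2.
log K = nE°cell / 0.0592 = (2)(+3.03) / 0.0592 = 102.4.

102.4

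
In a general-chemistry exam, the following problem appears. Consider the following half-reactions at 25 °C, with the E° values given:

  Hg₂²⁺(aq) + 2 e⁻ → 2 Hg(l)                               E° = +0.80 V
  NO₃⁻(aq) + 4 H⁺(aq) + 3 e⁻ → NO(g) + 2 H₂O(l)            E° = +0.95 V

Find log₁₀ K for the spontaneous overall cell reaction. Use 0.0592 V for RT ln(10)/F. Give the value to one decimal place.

15.2

Cathode: NO₃⁻/NO; anode: Hg₂²⁺/Hg. E°cell = +0.15 V, n = 6.
log K = nE°cell / 0.0592 = (6)(+0.15) / 0.0592 = 15.2.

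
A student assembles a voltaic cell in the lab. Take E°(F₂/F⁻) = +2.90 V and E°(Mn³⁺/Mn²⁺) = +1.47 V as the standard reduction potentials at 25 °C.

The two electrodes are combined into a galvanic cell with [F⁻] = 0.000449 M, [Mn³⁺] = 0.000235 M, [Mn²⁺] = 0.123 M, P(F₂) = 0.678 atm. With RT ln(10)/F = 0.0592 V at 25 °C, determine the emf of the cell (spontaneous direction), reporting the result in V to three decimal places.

F₂/F⁻ is the cathode (higher E°), Mn³⁺/Mn²⁺ the anode: E°cell = +2.90 − (+1.47) = +1.43 V, n = 2.
Overall: F₂(g) + 2 Mn²⁺(aq) → 2 F⁻(aq) + 2 Mn³⁺(aq)
Q = [F⁻]^2·[Mn³⁺]^2 / (P(F₂)·[Mn²⁺]^2); log Q = -11.964.
E = E° − (0.0592/n) log Q = +1.43 − (0.0592/2)(-11.964) = +1.784 V.

+1.784 V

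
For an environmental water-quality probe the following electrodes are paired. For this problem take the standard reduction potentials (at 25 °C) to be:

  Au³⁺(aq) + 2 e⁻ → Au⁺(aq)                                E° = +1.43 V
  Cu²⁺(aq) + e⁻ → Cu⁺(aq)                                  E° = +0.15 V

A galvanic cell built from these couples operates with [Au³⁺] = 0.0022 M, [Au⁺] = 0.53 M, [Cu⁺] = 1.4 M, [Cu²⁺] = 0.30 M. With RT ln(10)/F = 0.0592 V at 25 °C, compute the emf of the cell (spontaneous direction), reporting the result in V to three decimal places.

+1.249 V

Au³⁺/Au⁺ is the cathode (higher E°), Cu²⁺/Cu⁺ the anode: E°cell = +1.43 − (+0.15) = +1.28 V, n = 2.
Overall: Au³⁺(aq) + 2 Cu⁺(aq) → Au⁺(aq) + 2 Cu²⁺(aq)
Q = [Au⁺]·[Cu²⁺]^2 / ([Au³⁺]·[Cu⁺]^2); log Q = 1.044.
E = E° − (0.0592/n) log Q = +1.28 − (0.0592/2)(1.044) = +1.249 V.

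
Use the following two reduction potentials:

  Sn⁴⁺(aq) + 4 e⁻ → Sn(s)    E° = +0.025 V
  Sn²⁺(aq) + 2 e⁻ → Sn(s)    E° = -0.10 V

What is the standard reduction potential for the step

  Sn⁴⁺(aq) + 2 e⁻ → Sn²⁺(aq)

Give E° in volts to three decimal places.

Sequential free energies add, so n₃E°₃ = n₁E°₁ + n₂E°₂.
With n₃ = 4, and the known step contributing 2×(-0.10) V, the unknown satisfies 2·E° = 4×(+0.025) − 2×(-0.10) = +0.300.
E° = +0.300 / 2 = +0.150 V.

+0.150 V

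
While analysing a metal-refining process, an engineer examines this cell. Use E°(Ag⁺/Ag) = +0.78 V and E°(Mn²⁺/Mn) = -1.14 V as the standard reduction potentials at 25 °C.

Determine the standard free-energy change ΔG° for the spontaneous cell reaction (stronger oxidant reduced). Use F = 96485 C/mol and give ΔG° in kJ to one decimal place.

-370.5 kJ

Ag⁺/Ag (E° = +0.78 V) is the cathode; Mn²⁺/Mn (E° = -1.14 V) is the anode, so E°cell = +1.92 V.
Balancing electrons gives n = 2 (lcm of 1 and 2).
ΔG° = −nFE° = −(2)(96485)(+1.92) = -370,502 J = -370.5 kJ.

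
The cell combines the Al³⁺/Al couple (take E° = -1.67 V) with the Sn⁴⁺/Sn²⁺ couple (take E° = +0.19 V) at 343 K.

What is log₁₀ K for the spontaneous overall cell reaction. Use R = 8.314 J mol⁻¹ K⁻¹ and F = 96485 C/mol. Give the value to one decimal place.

Cathode: Sn⁴⁺/Sn²⁺; anode: Al³⁺/Al. E°cell = (+0.19) − (-1.67) = +1.86 V, with n = 6.
ΔG° = −nFE° = −RT ln K, so ln K = nFE°/(RT) = (6)(96485)(+1.86) / ((8.314)(343)) = 377.589.
log₁₀ K = 377.589 / ln 10 = 164.0.

164.0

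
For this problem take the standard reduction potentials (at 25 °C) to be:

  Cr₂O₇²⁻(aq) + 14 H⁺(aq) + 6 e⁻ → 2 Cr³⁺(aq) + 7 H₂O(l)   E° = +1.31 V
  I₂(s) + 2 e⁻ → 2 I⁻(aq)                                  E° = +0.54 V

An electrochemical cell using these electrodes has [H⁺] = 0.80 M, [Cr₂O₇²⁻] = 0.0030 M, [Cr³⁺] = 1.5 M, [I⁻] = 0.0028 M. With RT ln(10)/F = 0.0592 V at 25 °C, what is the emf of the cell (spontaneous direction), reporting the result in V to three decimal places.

Cr₂O₇²⁻/Cr³⁺ is the cathode (higher E°), I₂/I⁻ the anode: E°cell = +1.31 − (+0.54) = +0.77 V, n = 6.
Overall: Cr₂O₇²⁻(aq) + 14 H⁺(aq) + 6 I⁻(aq) → 2 Cr³⁺(aq) + 7 H₂O(l) + 3 I₂(s)
Q = [Cr³⁺]^2 / ([Cr₂O₇²⁻]·[H⁺]^14·[I⁻]^6); log Q = 19.549.
E = E° − (0.0592/n) log Q = +0.77 − (0.0592/6)(19.549) = +0.577 V.

+0.577 V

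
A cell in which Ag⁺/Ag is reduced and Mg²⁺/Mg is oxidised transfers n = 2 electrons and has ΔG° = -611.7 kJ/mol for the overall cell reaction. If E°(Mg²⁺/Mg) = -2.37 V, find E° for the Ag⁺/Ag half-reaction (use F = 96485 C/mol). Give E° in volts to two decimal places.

+0.80 V

E°cell = −ΔG°/(nF) = −(-611.7×10³)/((2)(96485)) = +3.170 V.
Since Ag⁺/Ag is the cathode and Mg²⁺/Mg the anode, E°cell = E°(Ag⁺/Ag) − E°(Mg²⁺/Mg).
So E°(Ag⁺/Ag) = E°cell + E°(Mg²⁺/Mg) = +3.170 + (-2.37) = +0.80 V.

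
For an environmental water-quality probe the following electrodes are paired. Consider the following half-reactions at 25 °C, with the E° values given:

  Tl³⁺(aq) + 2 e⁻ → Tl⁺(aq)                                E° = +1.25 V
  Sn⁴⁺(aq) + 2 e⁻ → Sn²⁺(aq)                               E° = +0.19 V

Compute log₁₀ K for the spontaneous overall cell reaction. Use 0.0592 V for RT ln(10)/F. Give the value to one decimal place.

35.8

Cathode: Tl³⁺/Tl⁺; anode: Sn⁴⁺/Sn²⁺. E°cell = +1.06 V, n = 2.
log K = nE°cell / 0.0592 = (2)(+1.06) / 0.0592 = 35.8.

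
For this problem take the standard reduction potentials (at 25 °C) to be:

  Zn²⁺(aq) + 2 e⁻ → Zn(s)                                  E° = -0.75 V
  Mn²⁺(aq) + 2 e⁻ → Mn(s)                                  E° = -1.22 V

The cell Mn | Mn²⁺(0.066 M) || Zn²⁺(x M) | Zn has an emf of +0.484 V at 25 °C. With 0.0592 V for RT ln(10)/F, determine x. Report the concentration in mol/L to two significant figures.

0.20 M

Zn²⁺/Zn is the cathode, Mn²⁺/Mn the anode: E°cell = +0.47 V, n = 2.
Overall reaction: Zn²⁺(aq) + Mn(s) → Zn(s) + Mn²⁺(aq); Q = [Mn²⁺]^1/[Zn²⁺]^1.
From E = E° − (0.0592/n) log Q: log Q = (E° − E)·n/0.0592 = (+0.47 − (+0.484))·2/0.0592 = -0.4730.
So 1·log[Zn²⁺] = 1·log(0.066) − log Q = -1.1805 − (-0.4730) = -0.7075; [Zn²⁺] = 10^(-0.7075) ≈ 0.20 M.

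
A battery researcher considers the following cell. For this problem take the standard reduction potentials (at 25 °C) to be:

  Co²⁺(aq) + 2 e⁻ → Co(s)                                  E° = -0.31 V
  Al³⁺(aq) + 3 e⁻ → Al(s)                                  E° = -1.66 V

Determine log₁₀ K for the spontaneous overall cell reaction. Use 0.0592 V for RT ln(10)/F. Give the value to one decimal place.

Cathode: Co²⁺/Co; anode: Al³⁺/Al. E°cell = +1.35 V, n = 6.
log K = nE°cell / 0.0592 = (6)(+1.35) / 0.0592 = 136.8.

136.8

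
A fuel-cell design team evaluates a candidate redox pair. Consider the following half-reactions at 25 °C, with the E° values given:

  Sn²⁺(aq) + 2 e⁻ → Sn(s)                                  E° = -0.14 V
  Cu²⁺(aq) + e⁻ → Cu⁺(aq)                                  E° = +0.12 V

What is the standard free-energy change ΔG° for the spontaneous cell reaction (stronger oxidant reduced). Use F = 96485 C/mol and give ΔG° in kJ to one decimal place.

Cu²⁺/Cu⁺ (E° = +0.12 V) is the cathode; Sn²⁺/Sn (E° = -0.14 V) is the anode, so E°cell = +0.26 V.
Balancing electrons gives n = 2 (lcm of 1 and 2).
ΔG° = −nFE° = −(2)(96485)(+0.26) = -50,172 J = -50.2 kJ.

-50.2 kJ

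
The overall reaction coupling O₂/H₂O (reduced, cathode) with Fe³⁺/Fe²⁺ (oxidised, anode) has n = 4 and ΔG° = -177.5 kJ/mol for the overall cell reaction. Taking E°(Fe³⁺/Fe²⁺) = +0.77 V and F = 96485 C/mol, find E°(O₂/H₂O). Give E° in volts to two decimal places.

+1.23 V

E°cell = −ΔG°/(nF) = −(-177.5×10³)/((4)(96485)) = +0.460 V.
Since O₂/H₂O is the cathode and Fe³⁺/Fe²⁺ the anode, E°cell = E°(O₂/H₂O) − E°(Fe³⁺/Fe²⁺).
So E°(O₂/H₂O) = E°cell + E°(Fe³⁺/Fe²⁺) = +0.460 + (+0.77) = +1.23 V.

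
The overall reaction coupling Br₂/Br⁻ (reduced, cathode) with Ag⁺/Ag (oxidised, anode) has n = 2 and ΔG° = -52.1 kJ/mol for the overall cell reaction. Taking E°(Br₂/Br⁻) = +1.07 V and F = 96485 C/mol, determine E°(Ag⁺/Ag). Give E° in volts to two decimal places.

+0.80 V

E°cell = −ΔG°/(nF) = −(-52.1×10³)/((2)(96485)) = +0.270 V.
Since Br₂/Br⁻ is the cathode and Ag⁺/Ag the anode, E°cell = E°(Br₂/Br⁻) − E°(Ag⁺/Ag).
So E°(Ag⁺/Ag) = E°(Br₂/Br⁻) − E°cell = (+1.07) − (+0.270) = +0.80 V.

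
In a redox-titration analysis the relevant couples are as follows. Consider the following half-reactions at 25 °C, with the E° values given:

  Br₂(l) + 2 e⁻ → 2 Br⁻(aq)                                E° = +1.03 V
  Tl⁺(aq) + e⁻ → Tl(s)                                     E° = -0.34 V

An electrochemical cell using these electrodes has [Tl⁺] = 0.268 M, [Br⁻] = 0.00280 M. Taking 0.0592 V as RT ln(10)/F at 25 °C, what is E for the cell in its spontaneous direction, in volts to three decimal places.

Br₂/Br⁻ is the cathode (higher E°), Tl⁺/Tl the anode: E°cell = +1.03 − (-0.34) = +1.37 V, n = 2.
Overall: Br₂(l) + 2 Tl(s) → 2 Br⁻(aq) + 2 Tl⁺(aq)
Q = [Br⁻]^2·[Tl⁺]^2; log Q = -6.249.
E = E° − (0.0592/n) log Q = +1.37 − (0.0592/2)(-6.249) = +1.555 V.

+1.555 V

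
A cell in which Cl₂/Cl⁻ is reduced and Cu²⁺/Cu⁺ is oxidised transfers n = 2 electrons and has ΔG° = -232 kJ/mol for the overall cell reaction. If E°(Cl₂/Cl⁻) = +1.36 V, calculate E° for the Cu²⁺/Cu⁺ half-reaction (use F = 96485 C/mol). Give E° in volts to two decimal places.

+0.16 V

E°cell = −ΔG°/(nF) = −(-232×10³)/((2)(96485)) = +1.202 V.
Since Cl₂/Cl⁻ is the cathode and Cu²⁺/Cu⁺ the anode, E°cell = E°(Cl₂/Cl⁻) − E°(Cu²⁺/Cu⁺).
So E°(Cu²⁺/Cu⁺) = E°(Cl₂/Cl⁻) − E°cell = (+1.36) − (+1.202) = +0.16 V.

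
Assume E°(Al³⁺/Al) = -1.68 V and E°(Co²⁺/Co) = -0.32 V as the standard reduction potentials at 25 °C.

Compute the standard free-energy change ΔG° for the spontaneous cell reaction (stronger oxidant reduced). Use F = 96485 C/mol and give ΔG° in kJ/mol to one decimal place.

Co²⁺/Co (E° = -0.32 V) is the cathode; Al³⁺/Al (E° = -1.68 V) is the anode, so E°cell = +1.36 V.
Balancing electrons gives n = 6 (lcm of 2 and 3).
ΔG° = −nFE° = −(6)(96485)(+1.36) = -787,318 J = -787.3 kJ/mol.

-787.3 kJ/mol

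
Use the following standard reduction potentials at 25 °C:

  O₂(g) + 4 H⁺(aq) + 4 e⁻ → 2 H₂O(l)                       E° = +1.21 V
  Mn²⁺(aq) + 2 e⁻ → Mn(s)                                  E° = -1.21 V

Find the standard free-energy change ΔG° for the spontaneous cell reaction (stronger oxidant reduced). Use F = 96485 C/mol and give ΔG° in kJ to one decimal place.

O₂/H₂O (E° = +1.21 V) is the cathode; Mn²⁺/Mn (E° = -1.21 V) is the anode, so E°cell = +2.42 V.
Balancing electrons gives n = 4 (lcm of 4 and 2).
ΔG° = −nFE° = −(4)(96485)(+2.42) = -933,975 J = -934.0 kJ.

-934.0 kJ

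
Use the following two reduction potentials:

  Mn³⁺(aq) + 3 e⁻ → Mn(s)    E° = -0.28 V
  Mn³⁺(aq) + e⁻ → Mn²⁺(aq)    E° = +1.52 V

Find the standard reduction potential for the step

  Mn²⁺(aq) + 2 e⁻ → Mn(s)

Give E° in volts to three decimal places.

-1.180 V

Sequential free energies add, so n₃E°₃ = n₁E°₁ + n₂E°₂.
With n₃ = 3, and the known step contributing 1×(+1.52) V, the unknown satisfies 2·E° = 3×(-0.28) − 1×(+1.52) = -2.360.
E° = -2.360 / 2 = -1.180 V.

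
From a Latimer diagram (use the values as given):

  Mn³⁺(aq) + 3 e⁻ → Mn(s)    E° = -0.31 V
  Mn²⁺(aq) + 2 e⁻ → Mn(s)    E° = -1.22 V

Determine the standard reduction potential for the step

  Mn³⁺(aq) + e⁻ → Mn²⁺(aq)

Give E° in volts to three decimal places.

+1.510 V

Sequential free energies add, so n₃E°₃ = n₁E°₁ + n₂E°₂.
With n₃ = 3, and the known step contributing 2×(-1.22) V, the unknown satisfies 1·E° = 3×(-0.31) − 2×(-1.22) = +1.510.
E° = +1.510 / 1 = +1.510 V.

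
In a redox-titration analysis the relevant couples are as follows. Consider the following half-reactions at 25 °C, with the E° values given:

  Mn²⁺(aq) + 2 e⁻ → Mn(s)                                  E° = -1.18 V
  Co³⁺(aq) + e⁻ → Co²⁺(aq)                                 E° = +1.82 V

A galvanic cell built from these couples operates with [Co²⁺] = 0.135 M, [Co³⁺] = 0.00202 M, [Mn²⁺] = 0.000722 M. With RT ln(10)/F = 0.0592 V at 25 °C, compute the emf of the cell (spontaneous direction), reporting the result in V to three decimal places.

+2.985 V

Co³⁺/Co²⁺ is the cathode (higher E°), Mn²⁺/Mn the anode: E°cell = +1.82 − (-1.18) = +3.00 V, n = 2.
Overall: 2 Co³⁺(aq) + Mn(s) → 2 Co²⁺(aq) + Mn²⁺(aq)
Q = [Co²⁺]^2·[Mn²⁺] / ([Co³⁺]^2); log Q = 0.509.
E = E° − (0.0592/n) log Q = +3.00 − (0.0592/2)(0.509) = +2.985 V.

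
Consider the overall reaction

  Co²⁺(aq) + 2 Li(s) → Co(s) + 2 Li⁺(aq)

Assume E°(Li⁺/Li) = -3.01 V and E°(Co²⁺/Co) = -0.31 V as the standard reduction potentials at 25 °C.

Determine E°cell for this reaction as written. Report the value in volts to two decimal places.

+2.70 V

The Co²⁺/Co couple has the higher reduction potential, so it is the cathode; Li⁺/Li is oxidised at the anode.
E°cell = E°(cathode) − E°(anode) = (-0.31) − (-3.01) = +2.70 V.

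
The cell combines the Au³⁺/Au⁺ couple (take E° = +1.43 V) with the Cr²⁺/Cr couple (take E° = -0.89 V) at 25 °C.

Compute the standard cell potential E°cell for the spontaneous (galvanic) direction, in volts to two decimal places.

The Au³⁺/Au⁺ couple has the higher reduction potential, so it is the cathode; Cr²⁺/Cr is oxidised at the anode.
E°cell = E°(cathode) − E°(anode) = (+1.43) − (-0.89) = +2.32 V.
Since E°cell > 0, the reaction is spontaneous under standard conditions.

+2.32 V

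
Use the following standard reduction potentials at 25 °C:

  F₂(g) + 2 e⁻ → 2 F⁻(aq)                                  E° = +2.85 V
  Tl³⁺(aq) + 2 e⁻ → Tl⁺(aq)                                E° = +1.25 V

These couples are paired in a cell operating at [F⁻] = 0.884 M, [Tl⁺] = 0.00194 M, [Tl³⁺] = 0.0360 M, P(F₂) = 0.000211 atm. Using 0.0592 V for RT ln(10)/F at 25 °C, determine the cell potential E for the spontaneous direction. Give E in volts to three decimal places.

+1.457 V

F₂/F⁻ is the cathode (higher E°), Tl³⁺/Tl⁺ the anode: E°cell = +2.85 − (+1.25) = +1.60 V, n = 2.
Overall: F₂(g) + Tl⁺(aq) → 2 F⁻(aq) + Tl³⁺(aq)
Q = [F⁻]^2·[Tl³⁺] / (P(F₂)·[Tl⁺]); log Q = 4.837.
E = E° − (0.0592/n) log Q = +1.60 − (0.0592/2)(4.837) = +1.457 V.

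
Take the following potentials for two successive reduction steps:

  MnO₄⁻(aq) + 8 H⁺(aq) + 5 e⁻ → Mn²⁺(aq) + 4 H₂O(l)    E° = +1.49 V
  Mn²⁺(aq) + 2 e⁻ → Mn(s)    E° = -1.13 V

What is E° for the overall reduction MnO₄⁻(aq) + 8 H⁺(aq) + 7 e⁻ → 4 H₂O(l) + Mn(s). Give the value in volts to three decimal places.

+0.741 V

Standard free energies of sequential steps add: ΔG°₃ = ΔG°₁ + ΔG°₂, so n₃E°₃ = n₁E°₁ + n₂E°₂.
E°₃ = (5×+1.49 + 2×-1.13) / 7 = (+5.190) / 7 = +0.741 V.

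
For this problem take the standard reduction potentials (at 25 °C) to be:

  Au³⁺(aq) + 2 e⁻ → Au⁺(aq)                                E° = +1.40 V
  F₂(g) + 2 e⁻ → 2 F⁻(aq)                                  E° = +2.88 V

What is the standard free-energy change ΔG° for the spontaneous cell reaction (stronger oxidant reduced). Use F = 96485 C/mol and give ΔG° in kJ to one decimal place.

F₂/F⁻ (E° = +2.88 V) is the cathode; Au³⁺/Au⁺ (E° = +1.40 V) is the anode, so E°cell = +1.48 V.
Balancing electrons gives n = 2 (lcm of 2 and 2).
ΔG° = −nFE° = −(2)(96485)(+1.48) = -285,596 J = -285.6 kJ.

-285.6 kJ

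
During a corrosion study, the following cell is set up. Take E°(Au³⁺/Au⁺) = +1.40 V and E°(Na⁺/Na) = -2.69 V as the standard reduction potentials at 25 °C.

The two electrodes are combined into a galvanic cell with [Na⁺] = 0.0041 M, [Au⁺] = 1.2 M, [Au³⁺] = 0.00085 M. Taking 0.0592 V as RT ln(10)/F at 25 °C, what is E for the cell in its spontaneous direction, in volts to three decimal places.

Au³⁺/Au⁺ is the cathode (higher E°), Na⁺/Na the anode: E°cell = +1.40 − (-2.69) = +4.09 V, n = 2.
Overall: Au³⁺(aq) + 2 Na(s) → Au⁺(aq) + 2 Na⁺(aq)
Q = [Au⁺]·[Na⁺]^2 / ([Au³⁺]); log Q = -1.625.
E = E° − (0.0592/n) log Q = +4.09 − (0.0592/2)(-1.625) = +4.138 V.

+4.138 V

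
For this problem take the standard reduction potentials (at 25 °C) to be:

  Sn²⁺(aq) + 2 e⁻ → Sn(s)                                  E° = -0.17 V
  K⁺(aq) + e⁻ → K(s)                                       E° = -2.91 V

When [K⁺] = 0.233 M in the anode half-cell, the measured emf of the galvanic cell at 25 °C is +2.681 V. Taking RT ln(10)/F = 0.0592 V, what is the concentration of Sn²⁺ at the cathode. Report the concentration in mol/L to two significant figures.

0.00055 M

Sn²⁺/Sn is the cathode, K⁺/K the anode: E°cell = +2.74 V, n = 2.
Overall reaction: Sn²⁺(aq) + 2 K(s) → Sn(s) + 2 K⁺(aq); Q = [K⁺]^2/[Sn²⁺]^1.
From E = E° − (0.0592/n) log Q: log Q = (E° − E)·n/0.0592 = (+2.74 − (+2.681))·2/0.0592 = 1.9932.
So 1·log[Sn²⁺] = 2·log(0.233) − log Q = -1.2653 − (1.9932) = -3.2585; [Sn²⁺] = 10^(-3.2585) ≈ 0.00055 M.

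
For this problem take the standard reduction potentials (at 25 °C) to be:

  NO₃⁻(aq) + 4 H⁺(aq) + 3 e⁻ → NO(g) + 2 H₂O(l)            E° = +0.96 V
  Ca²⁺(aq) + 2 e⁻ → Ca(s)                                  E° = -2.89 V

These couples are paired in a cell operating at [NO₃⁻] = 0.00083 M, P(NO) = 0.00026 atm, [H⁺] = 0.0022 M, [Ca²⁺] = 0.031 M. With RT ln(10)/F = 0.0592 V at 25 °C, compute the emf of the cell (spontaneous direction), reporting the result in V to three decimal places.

NO₃⁻/NO is the cathode (higher E°), Ca²⁺/Ca the anode: E°cell = +0.96 − (-2.89) = +3.85 V, n = 6.
Overall: 2 NO₃⁻(aq) + 8 H⁺(aq) + 3 Ca(s) → 2 NO(g) + 4 H₂O(l) + 3 Ca²⁺(aq)
Q = P(NO)^2·[Ca²⁺]^3 / ([NO₃⁻]^2·[H⁺]^8); log Q = 15.726.
E = E° − (0.0592/n) log Q = +3.85 − (0.0592/6)(15.726) = +3.695 V.

+3.695 V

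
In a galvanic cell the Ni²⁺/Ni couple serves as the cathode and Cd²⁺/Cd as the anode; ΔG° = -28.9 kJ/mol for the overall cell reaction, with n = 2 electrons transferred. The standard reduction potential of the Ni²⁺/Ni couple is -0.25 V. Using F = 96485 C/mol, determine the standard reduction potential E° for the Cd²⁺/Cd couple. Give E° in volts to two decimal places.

-0.40 V

E°cell = −ΔG°/(nF) = −(-28.9×10³)/((2)(96485)) = +0.150 V.
Since Ni²⁺/Ni is the cathode and Cd²⁺/Cd the anode, E°cell = E°(Ni²⁺/Ni) − E°(Cd²⁺/Cd).
So E°(Cd²⁺/Cd) = E°(Ni²⁺/Ni) − E°cell = (-0.25) − (+0.150) = -0.40 V.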